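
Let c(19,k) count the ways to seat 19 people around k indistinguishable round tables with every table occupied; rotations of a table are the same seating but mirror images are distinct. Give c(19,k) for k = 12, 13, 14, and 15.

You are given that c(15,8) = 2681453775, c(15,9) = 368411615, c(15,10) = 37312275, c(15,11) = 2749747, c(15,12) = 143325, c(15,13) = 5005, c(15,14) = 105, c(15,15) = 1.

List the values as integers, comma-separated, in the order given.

[16] T[16,9]:15*368411615+2681453775=8207628000 · T[16,10]:15*37312275+368411615=928095740 · T[16,11]:15*2749747+37312275=78558480 · T[16,12]:15*143325+2749747=4899622 · T[16,13]:15*5005+143325=218400 · T[16,14]:15*105+5005=6580 · T[16,15]:15*1+105=120
[17] T[17,10]:16*928095740+8207628000=23057159840 · T[17,11]:16*78558480+928095740=2185031420 · T[17,12]:16*4899622+78558480=156952432 · T[17,13]:16*218400+4899622=8394022 · T[17,14]:16*6580+218400=323680 · T[17,15]:16*120+6580=8500
[18] T[18,11]:17*2185031420+23057159840=60202693980 · T[18,12]:17*156952432+2185031420=4853222764 · T[18,13]:17*8394022+156952432=299650806 · T[18,14]:17*323680+8394022=13896582 · T[18,15]:17*8500+323680=468180
[19] T[19,12]:18*4853222764+60202693980=147560703732 · T[19,13]:18*299650806+4853222764=10246937272 · T[19,14]:18*13896582+299650806=549789282 · T[19,15]:18*468180+13896582=22323822
Read c(19,12) = 147560703732, c(19,13) = 10246937272, c(19,14) = 549789282, c(19,15) = 22323822.

147560703732, 10246937272, 549789282, 22323822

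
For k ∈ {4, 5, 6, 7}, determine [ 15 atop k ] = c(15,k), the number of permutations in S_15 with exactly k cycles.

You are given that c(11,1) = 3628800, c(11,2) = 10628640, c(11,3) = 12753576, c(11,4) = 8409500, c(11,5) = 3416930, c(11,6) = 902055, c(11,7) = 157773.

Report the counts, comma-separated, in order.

r12: T_12,1=11×3628800+0=39916800; T_12,2=11×10628640+3628800=120543840; T_12,3=11×12753576+10628640=150917976; T_12,4=11×8409500+12753576=105258076; T_12,5=11×3416930+8409500=45995730; T_12,6=11×902055+3416930=13339535; T_12,7=11×157773+902055=2637558
r13: T_13,2=12×120543840+39916800=1486442880; T_13,3=12×150917976+120543840=1931559552; T_13,4=12×105258076+150917976=1414014888; T_13,5=12×45995730+105258076=657206836; T_13,6=12×13339535+45995730=206070150; T_13,7=12×2637558+13339535=44990231
r14: T_14,3=13×1931559552+1486442880=26596717056; T_14,4=13×1414014888+1931559552=20313753096; T_14,5=13×657206836+1414014888=9957703756; T_14,6=13×206070150+657206836=3336118786; T_14,7=13×44990231+206070150=790943153
r15: T_15,4=14×20313753096+26596717056=310989260400; T_15,5=14×9957703756+20313753096=159721605680; T_15,6=14×3336118786+9957703756=56663366760; T_15,7=14×790943153+3336118786=14409322928
Read c(15,4) = 310989260400, c(15,5) = 159721605680, c(15,6) = 56663366760, c(15,7) = 14409322928.

310989260400, 159721605680, 56663366760, 14409322928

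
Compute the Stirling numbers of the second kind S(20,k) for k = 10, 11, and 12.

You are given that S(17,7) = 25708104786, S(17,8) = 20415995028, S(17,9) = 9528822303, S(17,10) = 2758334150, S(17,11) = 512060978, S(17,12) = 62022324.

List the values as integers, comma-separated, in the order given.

5917584964655, 1900842429486, 411016633391

[18] T[18,8]:8*20415995028+25708104786=189036065010 · T[18,9]:9*9528822303+20415995028=106175395755 · T[18,10]:10*2758334150+9528822303=37112163803 · T[18,11]:11*512060978+2758334150=8391004908 · T[18,12]:12*62022324+512060978=1256328866
[19] T[19,9]:9*106175395755+189036065010=1144614626805 · T[19,10]:10*37112163803+106175395755=477297033785 · T[19,11]:11*8391004908+37112163803=129413217791 · T[19,12]:12*1256328866+8391004908=23466951300
[20] T[20,10]:10*477297033785+1144614626805=5917584964655 · T[20,11]:11*129413217791+477297033785=1900842429486 · T[20,12]:12*23466951300+129413217791=411016633391
Read S(20,10) = 5917584964655, S(20,11) = 1900842429486, S(20,12) = 411016633391.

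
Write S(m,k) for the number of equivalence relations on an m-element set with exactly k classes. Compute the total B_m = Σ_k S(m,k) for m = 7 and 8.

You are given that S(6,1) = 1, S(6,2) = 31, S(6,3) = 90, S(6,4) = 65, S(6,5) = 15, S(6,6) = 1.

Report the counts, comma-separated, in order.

877, 4140

@7  (7,1):1·1+0→1, (7,2):31·2+1→63, (7,3):90·3+31→301, (7,4):65·4+90→350, (7,5):15·5+65→140, (7,6):1·6+15→21, (7,7):0·7+1→1
@8  (8,1):1·1+0→1, (8,2):63·2+1→127, (8,3):301·3+63→966, (8,4):350·4+301→1701, (8,5):140·5+350→1050, (8,6):21·6+140→266, (8,7):1·7+21→28, (8,8):0·8+1→1
B_7 = ΣS(7,k) = 1+63+301+350+140+21+1 = 877
B_8 = ΣS(8,k) = 1+127+966+1701+1050+266+28+1 = 4140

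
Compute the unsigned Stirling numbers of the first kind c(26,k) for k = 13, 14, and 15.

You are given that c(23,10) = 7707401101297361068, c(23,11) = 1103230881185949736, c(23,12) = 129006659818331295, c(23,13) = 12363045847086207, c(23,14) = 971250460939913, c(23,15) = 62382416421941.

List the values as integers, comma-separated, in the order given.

r24: T_24,11=23×1103230881185949736+7707401101297361068=33081711368574204996; T_24,12=23×129006659818331295+1103230881185949736=4070384057007569521; T_24,13=23×12363045847086207+129006659818331295=413356714301314056; T_24,14=23×971250460939913+12363045847086207=34701806448704206; T_24,15=23×62382416421941+971250460939913=2406046038644556
r25: T_25,12=24×4070384057007569521+33081711368574204996=130770928736755873500; T_25,13=24×413356714301314056+4070384057007569521=13990945200239106865; T_25,14=24×34701806448704206+413356714301314056=1246200069070215000; T_25,15=24×2406046038644556+34701806448704206=92446911376173550
r26: T_26,13=25×13990945200239106865+130770928736755873500=480544558742733545125; T_26,14=25×1246200069070215000+13990945200239106865=45145946926994481865; T_26,15=25×92446911376173550+1246200069070215000=3557372853474553750
Read c(26,13) = 480544558742733545125, c(26,14) = 45145946926994481865, c(26,15) = 3557372853474553750.

480544558742733545125, 45145946926994481865, 3557372853474553750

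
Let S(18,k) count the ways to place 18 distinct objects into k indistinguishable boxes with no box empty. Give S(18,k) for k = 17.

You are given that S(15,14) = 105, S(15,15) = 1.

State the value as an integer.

i=16: T(16,15)=105+15·1=120 | T(16,16)=1+16·0=1
i=17: T(17,16)=120+16·1=136 | T(17,17)=1+17·0=1
i=18: T(18,17)=136+17·1=153
Read S(18,17) = 153.

153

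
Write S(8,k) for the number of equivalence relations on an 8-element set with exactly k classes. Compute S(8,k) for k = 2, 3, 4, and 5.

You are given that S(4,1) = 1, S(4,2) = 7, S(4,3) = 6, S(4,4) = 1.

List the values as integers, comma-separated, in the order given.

[5] T[5,1]:1*1+0=1 · T[5,2]:2*7+1=15 · T[5,3]:3*6+7=25 · T[5,4]:4*1+6=10 · T[5,5]:5*0+1=1
[6] T[6,1]:1*1+0=1 · T[6,2]:2*15+1=31 · T[6,3]:3*25+15=90 · T[6,4]:4*10+25=65 · T[6,5]:5*1+10=15
[7] T[7,1]:1*1+0=1 · T[7,2]:2*31+1=63 · T[7,3]:3*90+31=301 · T[7,4]:4*65+90=350 · T[7,5]:5*15+65=140
[8] T[8,2]:2*63+1=127 · T[8,3]:3*301+63=966 · T[8,4]:4*350+301=1701 · T[8,5]:5*140+350=1050
Read S(8,2) = 127, S(8,3) = 966, S(8,4) = 1701, S(8,5) = 1050.

127, 966, 1701, 1050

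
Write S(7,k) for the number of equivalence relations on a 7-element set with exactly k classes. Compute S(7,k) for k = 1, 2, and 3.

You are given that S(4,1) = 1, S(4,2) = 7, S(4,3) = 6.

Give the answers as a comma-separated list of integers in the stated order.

1, 63, 301

[5] T[5,1]:1*1+0=1 · T[5,2]:2*7+1=15 · T[5,3]:3*6+7=25
[6] T[6,1]:1*1+0=1 · T[6,2]:2*15+1=31 · T[6,3]:3*25+15=90
[7] T[7,1]:1*1+0=1 · T[7,2]:2*31+1=63 · T[7,3]:3*90+31=301
Read S(7,1) = 1, S(7,2) = 63, S(7,3) = 301.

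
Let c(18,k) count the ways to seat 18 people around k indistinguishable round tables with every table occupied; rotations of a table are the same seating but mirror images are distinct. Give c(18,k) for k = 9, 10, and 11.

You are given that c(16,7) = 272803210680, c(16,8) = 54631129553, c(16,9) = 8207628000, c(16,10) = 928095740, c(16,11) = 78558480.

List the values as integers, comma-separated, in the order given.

4308105301929, 577924894833, 60202693980

[17] T[17,8]:16*54631129553+272803210680=1146901283528 · T[17,9]:16*8207628000+54631129553=185953177553 · T[17,10]:16*928095740+8207628000=23057159840 · T[17,11]:16*78558480+928095740=2185031420
[18] T[18,9]:17*185953177553+1146901283528=4308105301929 · T[18,10]:17*23057159840+185953177553=577924894833 · T[18,11]:17*2185031420+23057159840=60202693980
Read c(18,9) = 4308105301929, c(18,10) = 577924894833, c(18,11) = 60202693980.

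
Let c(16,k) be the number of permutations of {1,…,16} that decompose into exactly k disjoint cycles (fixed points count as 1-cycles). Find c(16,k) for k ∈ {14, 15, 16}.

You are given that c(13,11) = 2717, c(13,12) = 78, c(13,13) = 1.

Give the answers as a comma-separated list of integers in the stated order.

6580, 120, 1

[14] T[14,12]:13*78+2717=3731 · T[14,13]:13*1+78=91 · T[14,14]:13*0+1=1
[15] T[15,13]:14*91+3731=5005 · T[15,14]:14*1+91=105 · T[15,15]:14*0+1=1
[16] T[16,14]:15*105+5005=6580 · T[16,15]:15*1+105=120 · T[16,16]:15*0+1=1
Read c(16,14) = 6580, c(16,15) = 120, c(16,16) = 1.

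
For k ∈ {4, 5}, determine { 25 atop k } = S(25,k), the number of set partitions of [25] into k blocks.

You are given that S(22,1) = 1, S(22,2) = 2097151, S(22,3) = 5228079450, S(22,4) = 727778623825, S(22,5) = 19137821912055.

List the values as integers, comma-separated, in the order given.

46771289738810, 2436684974110751

[23] T[23,2]:2*2097151+1=4194303 · T[23,3]:3*5228079450+2097151=15686335501 · T[23,4]:4*727778623825+5228079450=2916342574750 · T[23,5]:5*19137821912055+727778623825=96416888184100
[24] T[24,3]:3*15686335501+4194303=47063200806 · T[24,4]:4*2916342574750+15686335501=11681056634501 · T[24,5]:5*96416888184100+2916342574750=485000783495250
[25] T[25,4]:4*11681056634501+47063200806=46771289738810 · T[25,5]:5*485000783495250+11681056634501=2436684974110751
Read S(25,4) = 46771289738810, S(25,5) = 2436684974110751.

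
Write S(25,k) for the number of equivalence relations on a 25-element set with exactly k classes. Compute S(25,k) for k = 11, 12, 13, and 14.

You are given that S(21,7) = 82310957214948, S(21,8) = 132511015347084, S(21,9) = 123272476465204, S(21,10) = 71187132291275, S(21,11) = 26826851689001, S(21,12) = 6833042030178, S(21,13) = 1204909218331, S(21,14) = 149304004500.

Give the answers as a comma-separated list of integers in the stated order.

r22: T_22,8=8×132511015347084+82310957214948=1142399079991620; T_22,9=9×123272476465204+132511015347084=1241963303533920; T_22,10=10×71187132291275+123272476465204=835143799377954; T_22,11=11×26826851689001+71187132291275=366282500870286; T_22,12=12×6833042030178+26826851689001=108823356051137; T_22,13=13×1204909218331+6833042030178=22496861868481; T_22,14=14×149304004500+1204909218331=3295165281331
r23: T_23,9=9×1241963303533920+1142399079991620=12320068811796900; T_23,10=10×835143799377954+1241963303533920=9593401297313460; T_23,11=11×366282500870286+835143799377954=4864251308951100; T_23,12=12×108823356051137+366282500870286=1672162773483930; T_23,13=13×22496861868481+108823356051137=401282560341390; T_23,14=14×3295165281331+22496861868481=68629175807115
r24: T_24,10=10×9593401297313460+12320068811796900=108254081784931500; T_24,11=11×4864251308951100+9593401297313460=63100165695775560; T_24,12=12×1672162773483930+4864251308951100=24930204590758260; T_24,13=13×401282560341390+1672162773483930=6888836057922000; T_24,14=14×68629175807115+401282560341390=1362091021641000
r25: T_25,11=11×63100165695775560+108254081784931500=802355904438462660; T_25,12=12×24930204590758260+63100165695775560=362262620784874680; T_25,13=13×6888836057922000+24930204590758260=114485073343744260; T_25,14=14×1362091021641000+6888836057922000=25958110360896000
Read S(25,11) = 802355904438462660, S(25,12) = 362262620784874680, S(25,13) = 114485073343744260, S(25,14) = 25958110360896000.

802355904438462660, 362262620784874680, 114485073343744260, 25958110360896000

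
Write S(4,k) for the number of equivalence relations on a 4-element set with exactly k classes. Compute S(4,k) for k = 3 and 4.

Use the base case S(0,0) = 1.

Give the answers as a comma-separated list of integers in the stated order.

6, 1

row 1: T[1][1]=1·0+1=1
row 2: T[2][1]=1·1+0=1  T[2][2]=2·0+1=1
row 3: T[3][2]=2·1+1=3  T[3][3]=3·0+1=1
row 4: T[4][3]=3·1+3=6  T[4][4]=4·0+1=1
Read S(4,3) = 6, S(4,4) = 1.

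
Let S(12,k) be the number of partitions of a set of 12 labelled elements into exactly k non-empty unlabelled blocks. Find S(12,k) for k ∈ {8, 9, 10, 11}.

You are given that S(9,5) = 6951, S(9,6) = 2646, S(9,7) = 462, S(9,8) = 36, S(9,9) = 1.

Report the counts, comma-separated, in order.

r10: T_10,6=6×2646+6951=22827; T_10,7=7×462+2646=5880; T_10,8=8×36+462=750; T_10,9=9×1+36=45; T_10,10=10×0+1=1
r11: T_11,7=7×5880+22827=63987; T_11,8=8×750+5880=11880; T_11,9=9×45+750=1155; T_11,10=10×1+45=55; T_11,11=11×0+1=1
r12: T_12,8=8×11880+63987=159027; T_12,9=9×1155+11880=22275; T_12,10=10×55+1155=1705; T_12,11=11×1+55=66
Read S(12,8) = 159027, S(12,9) = 22275, S(12,10) = 1705, S(12,11) = 66.

159027, 22275, 1705, 66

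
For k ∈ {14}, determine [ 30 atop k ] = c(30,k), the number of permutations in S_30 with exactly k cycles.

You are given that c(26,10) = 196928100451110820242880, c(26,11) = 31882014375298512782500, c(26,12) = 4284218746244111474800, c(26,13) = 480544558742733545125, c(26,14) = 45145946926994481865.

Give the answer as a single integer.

[27] T[27,11]:26*31882014375298512782500+196928100451110820242880=1025860474208872152587880 · T[27,12]:26*4284218746244111474800+31882014375298512782500=143271701777645411127300 · T[27,13]:26*480544558742733545125+4284218746244111474800=16778377273555183648050 · T[27,14]:26*45145946926994481865+480544558742733545125=1654339178844590073615
[28] T[28,12]:27*143271701777645411127300+1025860474208872152587880=4894196422205298253024980 · T[28,13]:27*16778377273555183648050+143271701777645411127300=596287888163635369624650 · T[28,14]:27*1654339178844590073615+16778377273555183648050=61445535102359115635655
[29] T[29,13]:28*596287888163635369624650+4894196422205298253024980=21590257290787088602515180 · T[29,14]:28*61445535102359115635655+596287888163635369624650=2316762871029690607422990
[30] T[30,14]:29*2316762871029690607422990+21590257290787088602515180=88776380550648116217781890
Read c(30,14) = 88776380550648116217781890.

88776380550648116217781890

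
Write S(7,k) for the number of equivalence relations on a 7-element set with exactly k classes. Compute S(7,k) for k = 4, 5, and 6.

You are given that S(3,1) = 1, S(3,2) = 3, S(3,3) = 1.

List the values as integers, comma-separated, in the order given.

i=4: T(4,1)=0+1·1=1 | T(4,2)=1+2·3=7 | T(4,3)=3+3·1=6 | T(4,4)=1+4·0=1
i=5: T(5,2)=1+2·7=15 | T(5,3)=7+3·6=25 | T(5,4)=6+4·1=10 | T(5,5)=1+5·0=1
i=6: T(6,3)=15+3·25=90 | T(6,4)=25+4·10=65 | T(6,5)=10+5·1=15 | T(6,6)=1+6·0=1
i=7: T(7,4)=90+4·65=350 | T(7,5)=65+5·15=140 | T(7,6)=15+6·1=21
Read S(7,4) = 350, S(7,5) = 140, S(7,6) = 21.

350, 140, 21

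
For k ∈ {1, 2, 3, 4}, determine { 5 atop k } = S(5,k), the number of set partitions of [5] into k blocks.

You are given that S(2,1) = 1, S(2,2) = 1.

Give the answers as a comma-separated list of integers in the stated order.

1, 15, 25, 10

r3: T_3,1=1×1+0=1; T_3,2=2×1+1=3; T_3,3=3×0+1=1
r4: T_4,1=1×1+0=1; T_4,2=2×3+1=7; T_4,3=3×1+3=6; T_4,4=4×0+1=1
r5: T_5,1=1×1+0=1; T_5,2=2×7+1=15; T_5,3=3×6+7=25; T_5,4=4×1+6=10
Read S(5,1) = 1, S(5,2) = 15, S(5,3) = 25, S(5,4) = 10.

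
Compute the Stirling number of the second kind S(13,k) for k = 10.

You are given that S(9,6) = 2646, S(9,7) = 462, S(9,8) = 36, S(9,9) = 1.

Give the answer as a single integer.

39325

[10] T[10,7]:7*462+2646=5880 · T[10,8]:8*36+462=750 · T[10,9]:9*1+36=45 · T[10,10]:10*0+1=1
[11] T[11,8]:8*750+5880=11880 · T[11,9]:9*45+750=1155 · T[11,10]:10*1+45=55
[12] T[12,9]:9*1155+11880=22275 · T[12,10]:10*55+1155=1705
[13] T[13,10]:10*1705+22275=39325
Read S(13,10) = 39325.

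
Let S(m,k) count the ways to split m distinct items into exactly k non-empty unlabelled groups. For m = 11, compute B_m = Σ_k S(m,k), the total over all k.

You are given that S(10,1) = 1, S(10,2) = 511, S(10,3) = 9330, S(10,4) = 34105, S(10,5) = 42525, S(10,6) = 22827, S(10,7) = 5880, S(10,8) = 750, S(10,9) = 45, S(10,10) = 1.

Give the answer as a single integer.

r11: T_11,1=1×1+0=1; T_11,2=2×511+1=1023; T_11,3=3×9330+511=28501; T_11,4=4×34105+9330=145750; T_11,5=5×42525+34105=246730; T_11,6=6×22827+42525=179487; T_11,7=7×5880+22827=63987; T_11,8=8×750+5880=11880; T_11,9=9×45+750=1155; T_11,10=10×1+45=55; T_11,11=11×0+1=1
B_11 = ΣS(11,k) = 1+1023+28501+145750+246730+179487+63987+11880+1155+55+1 = 678570

678570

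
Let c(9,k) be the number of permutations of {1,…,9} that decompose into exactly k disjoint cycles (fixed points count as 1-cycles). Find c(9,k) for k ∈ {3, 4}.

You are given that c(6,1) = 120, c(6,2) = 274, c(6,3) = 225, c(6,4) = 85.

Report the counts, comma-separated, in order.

[7] T[7,1]:6*120+0=720 · T[7,2]:6*274+120=1764 · T[7,3]:6*225+274=1624 · T[7,4]:6*85+225=735
[8] T[8,2]:7*1764+720=13068 · T[8,3]:7*1624+1764=13132 · T[8,4]:7*735+1624=6769
[9] T[9,3]:8*13132+13068=118124 · T[9,4]:8*6769+13132=67284
Read c(9,3) = 118124, c(9,4) = 67284.

118124, 67284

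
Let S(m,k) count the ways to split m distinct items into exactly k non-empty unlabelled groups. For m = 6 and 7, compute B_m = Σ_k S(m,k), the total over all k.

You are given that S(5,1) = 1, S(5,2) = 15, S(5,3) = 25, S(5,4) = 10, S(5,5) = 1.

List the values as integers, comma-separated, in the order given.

[6] T[6,1]:1*1+0=1 · T[6,2]:2*15+1=31 · T[6,3]:3*25+15=90 · T[6,4]:4*10+25=65 · T[6,5]:5*1+10=15 · T[6,6]:6*0+1=1
[7] T[7,1]:1*1+0=1 · T[7,2]:2*31+1=63 · T[7,3]:3*90+31=301 · T[7,4]:4*65+90=350 · T[7,5]:5*15+65=140 · T[7,6]:6*1+15=21 · T[7,7]:7*0+1=1
B_6 = ΣS(6,k) = 1+31+90+65+15+1 = 203
B_7 = ΣS(7,k) = 1+63+301+350+140+21+1 = 877

203, 877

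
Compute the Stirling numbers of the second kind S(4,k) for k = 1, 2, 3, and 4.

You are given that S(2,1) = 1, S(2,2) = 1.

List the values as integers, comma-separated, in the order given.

row 3: T[3][1]=1·1+0=1  T[3][2]=2·1+1=3  T[3][3]=3·0+1=1
row 4: T[4][1]=1·1+0=1  T[4][2]=2·3+1=7  T[4][3]=3·1+3=6  T[4][4]=4·0+1=1
Read S(4,1) = 1, S(4,2) = 7, S(4,3) = 6, S(4,4) = 1.

1, 7, 6, 1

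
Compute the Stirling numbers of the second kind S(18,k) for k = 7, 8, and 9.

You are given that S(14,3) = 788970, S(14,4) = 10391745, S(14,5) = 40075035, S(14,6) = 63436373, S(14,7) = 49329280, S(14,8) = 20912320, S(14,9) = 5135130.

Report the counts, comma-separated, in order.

197462483400, 189036065010, 106175395755

i=15: T(15,4)=788970+4·10391745=42355950 | T(15,5)=10391745+5·40075035=210766920 | T(15,6)=40075035+6·63436373=420693273 | T(15,7)=63436373+7·49329280=408741333 | T(15,8)=49329280+8·20912320=216627840 | T(15,9)=20912320+9·5135130=67128490
i=16: T(16,5)=42355950+5·210766920=1096190550 | T(16,6)=210766920+6·420693273=2734926558 | T(16,7)=420693273+7·408741333=3281882604 | T(16,8)=408741333+8·216627840=2141764053 | T(16,9)=216627840+9·67128490=820784250
i=17: T(17,6)=1096190550+6·2734926558=17505749898 | T(17,7)=2734926558+7·3281882604=25708104786 | T(17,8)=3281882604+8·2141764053=20415995028 | T(17,9)=2141764053+9·820784250=9528822303
i=18: T(18,7)=17505749898+7·25708104786=197462483400 | T(18,8)=25708104786+8·20415995028=189036065010 | T(18,9)=20415995028+9·9528822303=106175395755
Read S(18,7) = 197462483400, S(18,8) = 189036065010, S(18,9) = 106175395755.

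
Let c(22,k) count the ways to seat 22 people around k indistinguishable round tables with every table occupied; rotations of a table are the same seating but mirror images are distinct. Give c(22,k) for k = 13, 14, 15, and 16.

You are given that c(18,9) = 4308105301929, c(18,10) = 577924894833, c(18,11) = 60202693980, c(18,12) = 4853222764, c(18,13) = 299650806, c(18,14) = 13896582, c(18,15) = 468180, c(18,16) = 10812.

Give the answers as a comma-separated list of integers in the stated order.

@19  (19,10):577924894833·18+4308105301929→14710753408923, (19,11):60202693980·18+577924894833→1661573386473, (19,12):4853222764·18+60202693980→147560703732, (19,13):299650806·18+4853222764→10246937272, (19,14):13896582·18+299650806→549789282, (19,15):468180·18+13896582→22323822, (19,16):10812·18+468180→662796
@20  (20,11):1661573386473·19+14710753408923→46280647751910, (20,12):147560703732·19+1661573386473→4465226757381, (20,13):10246937272·19+147560703732→342252511900, (20,14):549789282·19+10246937272→20692933630, (20,15):22323822·19+549789282→973941900, (20,16):662796·19+22323822→34916946
@21  (21,12):4465226757381·20+46280647751910→135585182899530, (21,13):342252511900·20+4465226757381→11310276995381, (21,14):20692933630·20+342252511900→756111184500, (21,15):973941900·20+20692933630→40171771630, (21,16):34916946·20+973941900→1672280820
@22  (22,13):11310276995381·21+135585182899530→373100999802531, (22,14):756111184500·21+11310276995381→27188611869881, (22,15):40171771630·21+756111184500→1599718388730, (22,16):1672280820·21+40171771630→75289668850
Read c(22,13) = 373100999802531, c(22,14) = 27188611869881, c(22,15) = 1599718388730, c(22,16) = 75289668850.

373100999802531, 27188611869881, 1599718388730, 75289668850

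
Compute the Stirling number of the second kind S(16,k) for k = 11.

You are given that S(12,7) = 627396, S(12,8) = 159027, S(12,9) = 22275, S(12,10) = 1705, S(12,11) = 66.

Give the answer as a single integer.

28936908

[13] T[13,8]:8*159027+627396=1899612 · T[13,9]:9*22275+159027=359502 · T[13,10]:10*1705+22275=39325 · T[13,11]:11*66+1705=2431
[14] T[14,9]:9*359502+1899612=5135130 · T[14,10]:10*39325+359502=752752 · T[14,11]:11*2431+39325=66066
[15] T[15,10]:10*752752+5135130=12662650 · T[15,11]:11*66066+752752=1479478
[16] T[16,11]:11*1479478+12662650=28936908
Read S(16,11) = 28936908.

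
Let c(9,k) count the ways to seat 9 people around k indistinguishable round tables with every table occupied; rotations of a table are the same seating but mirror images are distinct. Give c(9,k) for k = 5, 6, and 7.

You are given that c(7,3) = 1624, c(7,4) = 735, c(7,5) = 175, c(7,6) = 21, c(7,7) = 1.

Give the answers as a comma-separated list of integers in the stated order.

22449, 4536, 546

r8: T_8,4=7×735+1624=6769; T_8,5=7×175+735=1960; T_8,6=7×21+175=322; T_8,7=7×1+21=28
r9: T_9,5=8×1960+6769=22449; T_9,6=8×322+1960=4536; T_9,7=8×28+322=546
Read c(9,5) = 22449, c(9,6) = 4536, c(9,7) = 546.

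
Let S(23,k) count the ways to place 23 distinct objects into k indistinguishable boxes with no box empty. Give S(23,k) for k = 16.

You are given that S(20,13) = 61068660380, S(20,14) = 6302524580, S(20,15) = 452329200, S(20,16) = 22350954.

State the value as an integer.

762361127264

i=21: T(21,14)=61068660380+14·6302524580=149304004500 | T(21,15)=6302524580+15·452329200=13087462580 | T(21,16)=452329200+16·22350954=809944464
i=22: T(22,15)=149304004500+15·13087462580=345615943200 | T(22,16)=13087462580+16·809944464=26046574004
i=23: T(23,16)=345615943200+16·26046574004=762361127264
Read S(23,16) = 762361127264.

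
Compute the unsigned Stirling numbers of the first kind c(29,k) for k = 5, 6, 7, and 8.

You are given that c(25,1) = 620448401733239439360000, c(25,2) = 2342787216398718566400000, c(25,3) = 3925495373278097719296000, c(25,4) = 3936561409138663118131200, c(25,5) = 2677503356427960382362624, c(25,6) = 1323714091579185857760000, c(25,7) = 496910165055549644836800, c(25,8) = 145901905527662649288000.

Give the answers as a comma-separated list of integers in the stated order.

1625014498326371300452283596800, 866422974395414742142363398144, 354237722035840197377888292864, 114481515057741551880042390144

@26  (26,2):2342787216398718566400000·25+620448401733239439360000→59190128811701203599360000, (26,3):3925495373278097719296000·25+2342787216398718566400000→100480171548351161548800000, (26,4):3936561409138663118131200·25+3925495373278097719296000→102339530601744675672576000, (26,5):2677503356427960382362624·25+3936561409138663118131200→70874145319837672677196800, (26,6):1323714091579185857760000·25+2677503356427960382362624→35770355645907606826362624, (26,7):496910165055549644836800·25+1323714091579185857760000→13746468217967926978680000, (26,8):145901905527662649288000·25+496910165055549644836800→4144457803247115877036800
@27  (27,3):100480171548351161548800000·26+59190128811701203599360000→2671674589068831403868160000, (27,4):102339530601744675672576000·26+100480171548351161548800000→2761307967193712729035776000, (27,5):70874145319837672677196800·26+102339530601744675672576000→1945067308917524165279692800, (27,6):35770355645907606826362624·26+70874145319837672677196800→1000903392113435450162625024, (27,7):13746468217967926978680000·26+35770355645907606826362624→393178529313073708272042624, (27,8):4144457803247115877036800·26+13746468217967926978680000→121502371102392939781636800
@28  (28,4):2761307967193712729035776000·27+2671674589068831403868160000→77226989703299075087834112000, (28,5):1945067308917524165279692800·27+2761307967193712729035776000→55278125307966865191587481600, (28,6):1000903392113435450162625024·27+1945067308917524165279692800→28969458895980281319670568448, (28,7):393178529313073708272042624·27+1000903392113435450162625024→11616723683566425573507775872, (28,8):121502371102392939781636800·27+393178529313073708272042624→3673742549077683082376236224
@29  (29,5):55278125307966865191587481600·28+77226989703299075087834112000→1625014498326371300452283596800, (29,6):28969458895980281319670568448·28+55278125307966865191587481600→866422974395414742142363398144, (29,7):11616723683566425573507775872·28+28969458895980281319670568448→354237722035840197377888292864, (29,8):3673742549077683082376236224·28+11616723683566425573507775872→114481515057741551880042390144
Read c(29,5) = 1625014498326371300452283596800, c(29,6) = 866422974395414742142363398144, c(29,7) = 354237722035840197377888292864, c(29,8) = 114481515057741551880042390144.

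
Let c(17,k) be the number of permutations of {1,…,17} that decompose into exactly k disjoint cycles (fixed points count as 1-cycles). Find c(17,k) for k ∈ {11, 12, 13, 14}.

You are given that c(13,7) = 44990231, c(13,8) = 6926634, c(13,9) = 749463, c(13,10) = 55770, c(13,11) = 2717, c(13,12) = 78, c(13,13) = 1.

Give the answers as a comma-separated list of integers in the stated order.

2185031420, 156952432, 8394022, 323680

row 14: T[14][8]=13·6926634+44990231=135036473  T[14][9]=13·749463+6926634=16669653  T[14][10]=13·55770+749463=1474473  T[14][11]=13·2717+55770=91091  T[14][12]=13·78+2717=3731  T[14][13]=13·1+78=91  T[14][14]=13·0+1=1
row 15: T[15][9]=14·16669653+135036473=368411615  T[15][10]=14·1474473+16669653=37312275  T[15][11]=14·91091+1474473=2749747  T[15][12]=14·3731+91091=143325  T[15][13]=14·91+3731=5005  T[15][14]=14·1+91=105
row 16: T[16][10]=15·37312275+368411615=928095740  T[16][11]=15·2749747+37312275=78558480  T[16][12]=15·143325+2749747=4899622  T[16][13]=15·5005+143325=218400  T[16][14]=15·105+5005=6580
row 17: T[17][11]=16·78558480+928095740=2185031420  T[17][12]=16·4899622+78558480=156952432  T[17][13]=16·218400+4899622=8394022  T[17][14]=16·6580+218400=323680
Read c(17,11) = 2185031420, c(17,12) = 156952432, c(17,13) = 8394022, c(17,14) = 323680.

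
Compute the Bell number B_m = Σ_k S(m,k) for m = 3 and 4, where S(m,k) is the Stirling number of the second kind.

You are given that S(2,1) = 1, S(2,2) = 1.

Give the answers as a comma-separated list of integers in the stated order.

row 3: T[3][1]=1·1+0=1  T[3][2]=2·1+1=3  T[3][3]=3·0+1=1
row 4: T[4][1]=1·1+0=1  T[4][2]=2·3+1=7  T[4][3]=3·1+3=6  T[4][4]=4·0+1=1
B_3 = ΣS(3,k) = 1+3+1 = 5
B_4 = ΣS(4,k) = 1+7+6+1 = 15

5, 15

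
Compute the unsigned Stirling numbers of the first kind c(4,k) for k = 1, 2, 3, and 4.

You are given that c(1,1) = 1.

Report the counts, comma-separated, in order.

6, 11, 6, 1

@2  (2,1):1·1+0→1, (2,2):0·1+1→1
@3  (3,1):1·2+0→2, (3,2):1·2+1→3, (3,3):0·2+1→1
@4  (4,1):2·3+0→6, (4,2):3·3+2→11, (4,3):1·3+3→6, (4,4):0·3+1→1
Read c(4,1) = 6, c(4,2) = 11, c(4,3) = 6, c(4,4) = 1.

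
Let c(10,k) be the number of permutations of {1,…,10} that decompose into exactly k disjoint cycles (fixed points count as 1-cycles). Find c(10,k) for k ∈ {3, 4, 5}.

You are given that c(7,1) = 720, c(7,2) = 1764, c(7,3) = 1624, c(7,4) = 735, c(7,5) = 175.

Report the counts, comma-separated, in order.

row 8: T[8][1]=7·720+0=5040  T[8][2]=7·1764+720=13068  T[8][3]=7·1624+1764=13132  T[8][4]=7·735+1624=6769  T[8][5]=7·175+735=1960
row 9: T[9][2]=8·13068+5040=109584  T[9][3]=8·13132+13068=118124  T[9][4]=8·6769+13132=67284  T[9][5]=8·1960+6769=22449
row 10: T[10][3]=9·118124+109584=1172700  T[10][4]=9·67284+118124=723680  T[10][5]=9·22449+67284=269325
Read c(10,3) = 1172700, c(10,4) = 723680, c(10,5) = 269325.

1172700, 723680, 269325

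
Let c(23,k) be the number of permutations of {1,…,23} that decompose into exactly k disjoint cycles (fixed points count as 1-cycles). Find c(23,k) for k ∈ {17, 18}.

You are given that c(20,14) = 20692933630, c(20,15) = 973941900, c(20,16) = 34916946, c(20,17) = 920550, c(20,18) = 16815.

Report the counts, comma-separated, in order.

row 21: T[21][15]=20·973941900+20692933630=40171771630  T[21][16]=20·34916946+973941900=1672280820  T[21][17]=20·920550+34916946=53327946  T[21][18]=20·16815+920550=1256850
row 22: T[22][16]=21·1672280820+40171771630=75289668850  T[22][17]=21·53327946+1672280820=2792167686  T[22][18]=21·1256850+53327946=79721796
row 23: T[23][17]=22·2792167686+75289668850=136717357942  T[23][18]=22·79721796+2792167686=4546047198
Read c(23,17) = 136717357942, c(23,18) = 4546047198.

136717357942, 4546047198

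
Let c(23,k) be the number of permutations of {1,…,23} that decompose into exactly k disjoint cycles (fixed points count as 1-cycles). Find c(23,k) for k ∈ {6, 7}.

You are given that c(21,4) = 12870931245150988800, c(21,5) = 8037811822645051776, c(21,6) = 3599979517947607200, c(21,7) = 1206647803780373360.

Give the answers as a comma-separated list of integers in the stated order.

2021687376910682741568, 720308216440924653696

i=22: T(22,5)=12870931245150988800+21·8037811822645051776=181664979520697076096 | T(22,6)=8037811822645051776+21·3599979517947607200=83637381699544802976 | T(22,7)=3599979517947607200+21·1206647803780373360=28939583397335447760
i=23: T(23,6)=181664979520697076096+22·83637381699544802976=2021687376910682741568 | T(23,7)=83637381699544802976+22·28939583397335447760=720308216440924653696
Read c(23,6) = 2021687376910682741568, c(23,7) = 720308216440924653696.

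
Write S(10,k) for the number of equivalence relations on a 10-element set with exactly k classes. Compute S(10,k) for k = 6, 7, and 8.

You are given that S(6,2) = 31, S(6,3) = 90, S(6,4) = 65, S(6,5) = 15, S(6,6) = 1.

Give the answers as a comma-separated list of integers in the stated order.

22827, 5880, 750

row 7: T[7][3]=3·90+31=301  T[7][4]=4·65+90=350  T[7][5]=5·15+65=140  T[7][6]=6·1+15=21  T[7][7]=7·0+1=1
row 8: T[8][4]=4·350+301=1701  T[8][5]=5·140+350=1050  T[8][6]=6·21+140=266  T[8][7]=7·1+21=28  T[8][8]=8·0+1=1
row 9: T[9][5]=5·1050+1701=6951  T[9][6]=6·266+1050=2646  T[9][7]=7·28+266=462  T[9][8]=8·1+28=36
row 10: T[10][6]=6·2646+6951=22827  T[10][7]=7·462+2646=5880  T[10][8]=8·36+462=750
Read S(10,6) = 22827, S(10,7) = 5880, S(10,8) = 750.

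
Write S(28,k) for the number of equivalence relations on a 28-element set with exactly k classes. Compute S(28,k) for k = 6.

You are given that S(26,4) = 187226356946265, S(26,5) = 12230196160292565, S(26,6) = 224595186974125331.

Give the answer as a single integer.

[27] T[27,5]:5*12230196160292565+187226356946265=61338207158409090 · T[27,6]:6*224595186974125331+12230196160292565=1359801318005044551
[28] T[28,6]:6*1359801318005044551+61338207158409090=8220146115188676396
Read S(28,6) = 8220146115188676396.

8220146115188676396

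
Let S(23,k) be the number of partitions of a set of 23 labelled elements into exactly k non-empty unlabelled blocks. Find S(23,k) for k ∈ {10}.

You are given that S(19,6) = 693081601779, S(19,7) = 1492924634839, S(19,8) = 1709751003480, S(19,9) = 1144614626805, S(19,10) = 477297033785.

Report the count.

9593401297313460

i=20: T(20,7)=693081601779+7·1492924634839=11143554045652 | T(20,8)=1492924634839+8·1709751003480=15170932662679 | T(20,9)=1709751003480+9·1144614626805=12011282644725 | T(20,10)=1144614626805+10·477297033785=5917584964655
i=21: T(21,8)=11143554045652+8·15170932662679=132511015347084 | T(21,9)=15170932662679+9·12011282644725=123272476465204 | T(21,10)=12011282644725+10·5917584964655=71187132291275
i=22: T(22,9)=132511015347084+9·123272476465204=1241963303533920 | T(22,10)=123272476465204+10·71187132291275=835143799377954
i=23: T(23,10)=1241963303533920+10·835143799377954=9593401297313460
Read S(23,10) = 9593401297313460.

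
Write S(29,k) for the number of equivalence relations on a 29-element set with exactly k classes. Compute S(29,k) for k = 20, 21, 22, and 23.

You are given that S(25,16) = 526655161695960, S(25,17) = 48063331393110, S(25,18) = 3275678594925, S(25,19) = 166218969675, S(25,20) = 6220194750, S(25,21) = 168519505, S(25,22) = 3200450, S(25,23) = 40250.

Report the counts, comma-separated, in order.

17110181160972900, 949910385013590, 40823077538100, 1347860993700

r26: T_26,17=17×48063331393110+526655161695960=1343731795378830; T_26,18=18×3275678594925+48063331393110=107025546101760; T_26,19=19×166218969675+3275678594925=6433839018750; T_26,20=20×6220194750+166218969675=290622864675; T_26,21=21×168519505+6220194750=9759104355; T_26,22=22×3200450+168519505=238929405; T_26,23=23×40250+3200450=4126200
r27: T_27,18=18×107025546101760+1343731795378830=3270191625210510; T_27,19=19×6433839018750+107025546101760=229268487458010; T_27,20=20×290622864675+6433839018750=12246296312250; T_27,21=21×9759104355+290622864675=495564056130; T_27,22=22×238929405+9759104355=15015551265; T_27,23=23×4126200+238929405=333832005
r28: T_28,19=19×229268487458010+3270191625210510=7626292886912700; T_28,20=20×12246296312250+229268487458010=474194413703010; T_28,21=21×495564056130+12246296312250=22653141490980; T_28,22=22×15015551265+495564056130=825906183960; T_28,23=23×333832005+15015551265=22693687380
r29: T_29,20=20×474194413703010+7626292886912700=17110181160972900; T_29,21=21×22653141490980+474194413703010=949910385013590; T_29,22=22×825906183960+22653141490980=40823077538100; T_29,23=23×22693687380+825906183960=1347860993700
Read S(29,20) = 17110181160972900, S(29,21) = 949910385013590, S(29,22) = 40823077538100, S(29,23) = 1347860993700.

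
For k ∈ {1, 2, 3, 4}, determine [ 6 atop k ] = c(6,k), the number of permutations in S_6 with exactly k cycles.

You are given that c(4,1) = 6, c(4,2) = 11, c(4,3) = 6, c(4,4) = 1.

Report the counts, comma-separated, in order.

i=5: T(5,1)=0+4·6=24 | T(5,2)=6+4·11=50 | T(5,3)=11+4·6=35 | T(5,4)=6+4·1=10
i=6: T(6,1)=0+5·24=120 | T(6,2)=24+5·50=274 | T(6,3)=50+5·35=225 | T(6,4)=35+5·10=85
Read c(6,1) = 120, c(6,2) = 274, c(6,3) = 225, c(6,4) = 85.

120, 274, 225, 85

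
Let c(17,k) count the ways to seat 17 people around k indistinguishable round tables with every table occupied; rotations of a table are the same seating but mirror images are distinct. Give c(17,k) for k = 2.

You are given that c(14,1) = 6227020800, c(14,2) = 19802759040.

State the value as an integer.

70734282393600

r15: T_15,1=14×6227020800+0=87178291200; T_15,2=14×19802759040+6227020800=283465647360
r16: T_16,1=15×87178291200+0=1307674368000; T_16,2=15×283465647360+87178291200=4339163001600
r17: T_17,2=16×4339163001600+1307674368000=70734282393600
Read c(17,2) = 70734282393600.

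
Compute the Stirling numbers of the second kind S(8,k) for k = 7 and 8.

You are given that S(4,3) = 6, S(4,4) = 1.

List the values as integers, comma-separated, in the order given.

28, 1

@5  (5,4):1·4+6→10, (5,5):0·5+1→1
@6  (6,5):1·5+10→15, (6,6):0·6+1→1
@7  (7,6):1·6+15→21, (7,7):0·7+1→1
@8  (8,7):1·7+21→28, (8,8):0·8+1→1
Read S(8,7) = 28, S(8,8) = 1.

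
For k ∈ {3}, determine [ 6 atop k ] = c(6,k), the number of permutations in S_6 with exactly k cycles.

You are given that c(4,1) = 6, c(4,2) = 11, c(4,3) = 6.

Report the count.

225

r5: T_5,2=4×11+6=50; T_5,3=4×6+11=35
r6: T_6,3=5×35+50=225
Read c(6,3) = 225.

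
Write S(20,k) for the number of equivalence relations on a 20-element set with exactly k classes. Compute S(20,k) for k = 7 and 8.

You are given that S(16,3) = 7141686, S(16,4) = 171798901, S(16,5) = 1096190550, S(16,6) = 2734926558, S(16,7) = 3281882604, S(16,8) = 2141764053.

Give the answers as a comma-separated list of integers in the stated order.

@17  (17,4):171798901·4+7141686→694337290, (17,5):1096190550·5+171798901→5652751651, (17,6):2734926558·6+1096190550→17505749898, (17,7):3281882604·7+2734926558→25708104786, (17,8):2141764053·8+3281882604→20415995028
@18  (18,5):5652751651·5+694337290→28958095545, (18,6):17505749898·6+5652751651→110687251039, (18,7):25708104786·7+17505749898→197462483400, (18,8):20415995028·8+25708104786→189036065010
@19  (19,6):110687251039·6+28958095545→693081601779, (19,7):197462483400·7+110687251039→1492924634839, (19,8):189036065010·8+197462483400→1709751003480
@20  (20,7):1492924634839·7+693081601779→11143554045652, (20,8):1709751003480·8+1492924634839→15170932662679
Read S(20,7) = 11143554045652, S(20,8) = 15170932662679.

11143554045652, 15170932662679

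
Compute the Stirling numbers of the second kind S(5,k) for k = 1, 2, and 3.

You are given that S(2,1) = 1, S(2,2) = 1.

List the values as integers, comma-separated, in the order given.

[3] T[3,1]:1*1+0=1 · T[3,2]:2*1+1=3 · T[3,3]:3*0+1=1
[4] T[4,1]:1*1+0=1 · T[4,2]:2*3+1=7 · T[4,3]:3*1+3=6
[5] T[5,1]:1*1+0=1 · T[5,2]:2*7+1=15 · T[5,3]:3*6+7=25
Read S(5,1) = 1, S(5,2) = 15, S(5,3) = 25.

1, 15, 25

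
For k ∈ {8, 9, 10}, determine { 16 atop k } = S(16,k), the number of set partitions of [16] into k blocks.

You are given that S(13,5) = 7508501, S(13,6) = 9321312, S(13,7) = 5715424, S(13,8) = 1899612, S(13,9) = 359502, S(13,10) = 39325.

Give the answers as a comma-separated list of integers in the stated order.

r14: T_14,6=6×9321312+7508501=63436373; T_14,7=7×5715424+9321312=49329280; T_14,8=8×1899612+5715424=20912320; T_14,9=9×359502+1899612=5135130; T_14,10=10×39325+359502=752752
r15: T_15,7=7×49329280+63436373=408741333; T_15,8=8×20912320+49329280=216627840; T_15,9=9×5135130+20912320=67128490; T_15,10=10×752752+5135130=12662650
r16: T_16,8=8×216627840+408741333=2141764053; T_16,9=9×67128490+216627840=820784250; T_16,10=10×12662650+67128490=193754990
Read S(16,8) = 2141764053, S(16,9) = 820784250, S(16,10) = 193754990.

2141764053, 820784250, 193754990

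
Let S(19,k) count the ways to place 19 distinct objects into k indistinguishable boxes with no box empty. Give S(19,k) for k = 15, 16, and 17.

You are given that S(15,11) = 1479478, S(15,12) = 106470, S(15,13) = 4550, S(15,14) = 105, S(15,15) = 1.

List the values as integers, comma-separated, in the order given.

13916778, 527136, 12597

row 16: T[16][12]=12·106470+1479478=2757118  T[16][13]=13·4550+106470=165620  T[16][14]=14·105+4550=6020  T[16][15]=15·1+105=120  T[16][16]=16·0+1=1
row 17: T[17][13]=13·165620+2757118=4910178  T[17][14]=14·6020+165620=249900  T[17][15]=15·120+6020=7820  T[17][16]=16·1+120=136  T[17][17]=17·0+1=1
row 18: T[18][14]=14·249900+4910178=8408778  T[18][15]=15·7820+249900=367200  T[18][16]=16·136+7820=9996  T[18][17]=17·1+136=153
row 19: T[19][15]=15·367200+8408778=13916778  T[19][16]=16·9996+367200=527136  T[19][17]=17·153+9996=12597
Read S(19,15) = 13916778, S(19,16) = 527136, S(19,17) = 12597.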